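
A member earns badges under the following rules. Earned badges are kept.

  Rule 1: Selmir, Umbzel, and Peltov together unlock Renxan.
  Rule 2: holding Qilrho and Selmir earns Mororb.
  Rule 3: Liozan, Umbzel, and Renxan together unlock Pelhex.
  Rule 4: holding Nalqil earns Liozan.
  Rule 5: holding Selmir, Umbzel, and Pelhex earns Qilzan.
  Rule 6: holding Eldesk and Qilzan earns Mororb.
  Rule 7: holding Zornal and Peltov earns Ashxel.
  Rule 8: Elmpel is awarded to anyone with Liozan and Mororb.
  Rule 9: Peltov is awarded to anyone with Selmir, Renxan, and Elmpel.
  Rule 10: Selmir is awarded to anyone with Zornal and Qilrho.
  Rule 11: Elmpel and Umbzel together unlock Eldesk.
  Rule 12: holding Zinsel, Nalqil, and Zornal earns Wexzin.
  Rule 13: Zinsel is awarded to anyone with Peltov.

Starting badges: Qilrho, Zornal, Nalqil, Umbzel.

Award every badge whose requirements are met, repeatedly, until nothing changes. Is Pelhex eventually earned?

Pelhex would need Liozan, Umbzel, and Renxan (Rule 3), but Renxan is never earned.

No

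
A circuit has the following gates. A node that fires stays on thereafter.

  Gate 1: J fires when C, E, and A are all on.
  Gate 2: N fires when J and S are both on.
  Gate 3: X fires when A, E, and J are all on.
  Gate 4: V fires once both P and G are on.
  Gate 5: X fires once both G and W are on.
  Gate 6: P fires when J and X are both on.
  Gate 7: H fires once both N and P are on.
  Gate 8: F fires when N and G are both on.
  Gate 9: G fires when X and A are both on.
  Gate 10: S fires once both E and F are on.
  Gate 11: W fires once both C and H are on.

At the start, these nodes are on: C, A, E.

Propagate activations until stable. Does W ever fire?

W would need C and H (Gate 11), but H never turns on.

No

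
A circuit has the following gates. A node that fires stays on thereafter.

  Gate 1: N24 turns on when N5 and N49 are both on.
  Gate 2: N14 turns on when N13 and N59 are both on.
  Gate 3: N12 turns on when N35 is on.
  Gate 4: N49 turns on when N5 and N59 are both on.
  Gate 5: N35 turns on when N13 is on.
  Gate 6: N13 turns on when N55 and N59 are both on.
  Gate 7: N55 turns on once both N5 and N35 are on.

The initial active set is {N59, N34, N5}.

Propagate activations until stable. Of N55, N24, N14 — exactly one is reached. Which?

N24

Gate 4: N5 and N59 on → N49 on.
Gate 1: N5 and N49 on → N24 on.
N55 would need N5 and N35 (Gate 7), but N35 never turns on. N14 would need N13 and N59 (Gate 2), but N13 never turns on.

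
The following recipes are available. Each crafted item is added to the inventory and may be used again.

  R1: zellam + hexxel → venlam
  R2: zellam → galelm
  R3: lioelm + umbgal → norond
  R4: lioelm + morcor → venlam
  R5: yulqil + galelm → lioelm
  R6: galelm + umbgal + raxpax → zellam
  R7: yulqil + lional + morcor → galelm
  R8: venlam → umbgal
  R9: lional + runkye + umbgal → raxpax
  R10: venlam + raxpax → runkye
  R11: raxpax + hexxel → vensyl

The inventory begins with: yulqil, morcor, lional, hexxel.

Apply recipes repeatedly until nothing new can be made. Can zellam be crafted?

zellam would need galelm, umbgal, and raxpax (R6), but raxpax is never obtained.

No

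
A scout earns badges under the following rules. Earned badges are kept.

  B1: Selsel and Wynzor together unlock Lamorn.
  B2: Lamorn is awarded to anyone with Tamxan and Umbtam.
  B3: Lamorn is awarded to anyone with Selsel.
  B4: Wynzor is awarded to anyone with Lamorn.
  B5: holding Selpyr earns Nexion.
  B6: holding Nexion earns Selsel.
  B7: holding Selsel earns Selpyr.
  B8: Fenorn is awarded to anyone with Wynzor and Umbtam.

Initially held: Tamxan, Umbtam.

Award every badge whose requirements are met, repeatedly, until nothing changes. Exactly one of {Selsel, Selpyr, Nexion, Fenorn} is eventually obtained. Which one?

Fenorn

With Tamxan and Umbtam, Lamorn is earned (B2).
With Lamorn, Wynzor is earned (B4).
With Wynzor and Umbtam, Fenorn is earned (B8).
Selsel would need Nexion (B6), but Nexion is never earned. Selpyr would need Selsel (B7), but Selsel is never earned. Nexion would need Selpyr (B5), but Selpyr is never earned.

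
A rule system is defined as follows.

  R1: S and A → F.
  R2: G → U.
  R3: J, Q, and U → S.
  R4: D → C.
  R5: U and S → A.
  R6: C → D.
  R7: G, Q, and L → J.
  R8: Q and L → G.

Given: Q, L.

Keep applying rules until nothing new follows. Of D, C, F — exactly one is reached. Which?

F

From Q and L, R8 gives G.
G, Q, and L hold, so J follows (R7).
G holds, so U follows (R2).
J, Q, and U hold, so S follows (R3).
U and S hold, so A follows (R5).
From S and A, R1 gives F.
C would need D (R4), but D is never established. D would need C (R6), but C is never established.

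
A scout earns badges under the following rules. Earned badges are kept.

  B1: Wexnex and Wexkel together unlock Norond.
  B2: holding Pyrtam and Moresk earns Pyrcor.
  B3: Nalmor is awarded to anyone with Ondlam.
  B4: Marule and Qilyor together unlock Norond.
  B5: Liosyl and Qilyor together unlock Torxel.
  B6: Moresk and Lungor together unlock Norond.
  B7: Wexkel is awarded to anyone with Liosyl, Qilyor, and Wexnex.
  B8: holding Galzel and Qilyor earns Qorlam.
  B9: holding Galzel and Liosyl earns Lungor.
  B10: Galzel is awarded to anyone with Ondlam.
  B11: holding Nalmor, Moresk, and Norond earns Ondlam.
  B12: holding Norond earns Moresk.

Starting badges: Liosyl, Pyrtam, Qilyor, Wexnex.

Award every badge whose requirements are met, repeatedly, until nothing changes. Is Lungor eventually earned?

Lungor would need Galzel and Liosyl (B9), but Galzel is never earned.

No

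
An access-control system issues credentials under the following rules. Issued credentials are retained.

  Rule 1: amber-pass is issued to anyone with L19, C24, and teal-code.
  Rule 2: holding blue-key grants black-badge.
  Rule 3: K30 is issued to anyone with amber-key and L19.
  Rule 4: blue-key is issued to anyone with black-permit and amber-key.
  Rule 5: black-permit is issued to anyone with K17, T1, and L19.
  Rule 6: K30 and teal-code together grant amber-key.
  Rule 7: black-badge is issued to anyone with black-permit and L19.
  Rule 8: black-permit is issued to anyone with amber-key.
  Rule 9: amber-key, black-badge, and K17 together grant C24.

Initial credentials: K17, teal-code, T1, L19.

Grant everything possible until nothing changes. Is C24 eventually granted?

No

C24 would need amber-key, black-badge, and K17 (Rule 9), but amber-key is never granted.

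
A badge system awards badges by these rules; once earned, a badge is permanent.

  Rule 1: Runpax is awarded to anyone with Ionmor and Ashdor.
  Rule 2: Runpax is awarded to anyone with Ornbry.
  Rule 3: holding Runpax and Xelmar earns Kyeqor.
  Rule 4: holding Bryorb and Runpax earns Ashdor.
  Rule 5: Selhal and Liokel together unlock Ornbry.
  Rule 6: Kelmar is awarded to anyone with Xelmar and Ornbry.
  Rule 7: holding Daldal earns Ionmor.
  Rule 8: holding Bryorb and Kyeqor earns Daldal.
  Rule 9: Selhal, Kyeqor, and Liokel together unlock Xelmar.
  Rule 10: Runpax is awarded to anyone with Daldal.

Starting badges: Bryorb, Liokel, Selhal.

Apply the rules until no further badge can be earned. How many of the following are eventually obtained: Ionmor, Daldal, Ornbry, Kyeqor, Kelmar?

1

With Selhal and Liokel, Ornbry is earned (Rule 5).
Ionmor would need Daldal (Rule 7), but Daldal is never earned.
Daldal would need Bryorb and Kyeqor (Rule 8), but Kyeqor is never earned.
Ornbry: reached.
Kyeqor would need Runpax and Xelmar (Rule 3), but Xelmar is never earned.
Kelmar would need Xelmar and Ornbry (Rule 6), but Xelmar is never earned.
Reached: Ornbry — 1 of the 5.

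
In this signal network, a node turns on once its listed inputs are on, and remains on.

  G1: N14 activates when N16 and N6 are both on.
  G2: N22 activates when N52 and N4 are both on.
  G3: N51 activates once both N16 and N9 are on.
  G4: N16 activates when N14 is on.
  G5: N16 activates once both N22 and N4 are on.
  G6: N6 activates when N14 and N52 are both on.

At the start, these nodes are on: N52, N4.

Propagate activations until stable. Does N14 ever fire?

No

N14 would need N16 and N6 (G1), but N6 never turns on.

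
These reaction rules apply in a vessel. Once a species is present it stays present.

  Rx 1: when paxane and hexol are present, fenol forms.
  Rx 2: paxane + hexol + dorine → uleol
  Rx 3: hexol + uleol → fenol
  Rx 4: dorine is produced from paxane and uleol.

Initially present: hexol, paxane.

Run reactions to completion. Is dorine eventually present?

dorine would need paxane and uleol (Rx 4), but uleol never forms.

No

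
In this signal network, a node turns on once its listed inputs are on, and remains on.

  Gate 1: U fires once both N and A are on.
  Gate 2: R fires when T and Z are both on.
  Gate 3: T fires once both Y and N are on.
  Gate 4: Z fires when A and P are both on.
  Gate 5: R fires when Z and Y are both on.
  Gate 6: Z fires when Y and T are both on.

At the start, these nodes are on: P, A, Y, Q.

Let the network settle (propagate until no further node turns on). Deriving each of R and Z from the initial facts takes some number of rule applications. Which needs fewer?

Z

Z: A and P are on, so Z fires (Gate 4). [1 rule application]
R: Gate 4: A and P on → Z on. Z and Y are on, so R fires (Gate 5). [2 rule applications]
Z needs fewer.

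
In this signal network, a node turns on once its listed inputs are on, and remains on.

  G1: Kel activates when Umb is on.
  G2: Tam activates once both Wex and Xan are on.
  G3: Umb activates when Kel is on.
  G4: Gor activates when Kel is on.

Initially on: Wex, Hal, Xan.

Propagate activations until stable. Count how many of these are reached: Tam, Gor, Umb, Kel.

1

G2: Wex and Xan on → Tam on.
Tam: reached.
Gor would need Kel (G4), but Kel never turns on.
Umb would need Kel (G3), but Kel never turns on.
Kel would need Umb (G1), but Umb never turns on.
Reached: Tam — 1 of the 4.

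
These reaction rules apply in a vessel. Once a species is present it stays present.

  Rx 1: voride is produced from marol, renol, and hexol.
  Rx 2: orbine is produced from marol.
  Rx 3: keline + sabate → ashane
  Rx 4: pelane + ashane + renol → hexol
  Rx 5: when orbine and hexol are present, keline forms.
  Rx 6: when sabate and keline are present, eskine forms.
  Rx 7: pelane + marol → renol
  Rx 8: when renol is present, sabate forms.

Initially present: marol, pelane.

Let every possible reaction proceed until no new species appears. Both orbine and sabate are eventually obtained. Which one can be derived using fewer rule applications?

orbine

orbine: marol present → orbine forms (Rx 2). [1 rule application]
sabate: pelane and marol present → renol forms (Rx 7). renol present → sabate forms (Rx 8). [2 rule applications]
orbine needs fewer.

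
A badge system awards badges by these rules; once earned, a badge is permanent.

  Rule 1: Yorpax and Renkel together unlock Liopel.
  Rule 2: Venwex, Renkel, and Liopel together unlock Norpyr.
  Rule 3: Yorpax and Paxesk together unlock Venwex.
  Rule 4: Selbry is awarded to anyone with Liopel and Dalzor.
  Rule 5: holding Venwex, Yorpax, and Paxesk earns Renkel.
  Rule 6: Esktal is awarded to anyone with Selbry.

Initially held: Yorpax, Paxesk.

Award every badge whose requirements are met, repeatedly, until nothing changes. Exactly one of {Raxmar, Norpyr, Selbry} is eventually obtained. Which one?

Norpyr

With Yorpax and Paxesk, Venwex is earned (Rule 3).
With Venwex, Yorpax, and Paxesk, Renkel is earned (Rule 5).
With Yorpax and Renkel, Liopel is earned (Rule 1).
With Venwex, Renkel, and Liopel, Norpyr is earned (Rule 2).
No rule produces Raxmar, and it is not given. Selbry would need Liopel and Dalzor (Rule 4), but Dalzor is never earned.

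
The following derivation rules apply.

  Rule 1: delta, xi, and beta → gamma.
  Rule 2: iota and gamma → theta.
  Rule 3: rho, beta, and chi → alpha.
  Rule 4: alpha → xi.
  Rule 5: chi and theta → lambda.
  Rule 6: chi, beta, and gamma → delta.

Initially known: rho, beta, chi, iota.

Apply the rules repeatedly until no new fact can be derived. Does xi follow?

From rho, beta, and chi, Rule 3 gives alpha.
From alpha, Rule 4 gives xi.

Yes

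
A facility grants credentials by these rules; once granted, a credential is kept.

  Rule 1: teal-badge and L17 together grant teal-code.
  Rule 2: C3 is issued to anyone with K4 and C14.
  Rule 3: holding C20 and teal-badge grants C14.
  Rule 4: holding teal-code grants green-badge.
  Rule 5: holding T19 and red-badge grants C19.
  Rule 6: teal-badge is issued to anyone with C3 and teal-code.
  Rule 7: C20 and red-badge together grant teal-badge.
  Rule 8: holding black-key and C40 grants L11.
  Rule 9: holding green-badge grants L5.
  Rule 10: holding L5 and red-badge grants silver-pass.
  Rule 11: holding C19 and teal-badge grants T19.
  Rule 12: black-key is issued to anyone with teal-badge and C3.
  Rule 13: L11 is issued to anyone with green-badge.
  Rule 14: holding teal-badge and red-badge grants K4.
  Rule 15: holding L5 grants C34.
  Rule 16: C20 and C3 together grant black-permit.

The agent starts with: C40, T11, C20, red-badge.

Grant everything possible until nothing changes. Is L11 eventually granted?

Yes

Holding C20 and red-badge grants teal-badge (Rule 7).
Holding teal-badge and red-badge grants K4 (Rule 14).
Holding C20 and teal-badge grants C14 (Rule 3).
Holding K4 and C14 grants C3 (Rule 2).
Holding teal-badge and C3 grants black-key (Rule 12).
Holding black-key and C40 grants L11 (Rule 8).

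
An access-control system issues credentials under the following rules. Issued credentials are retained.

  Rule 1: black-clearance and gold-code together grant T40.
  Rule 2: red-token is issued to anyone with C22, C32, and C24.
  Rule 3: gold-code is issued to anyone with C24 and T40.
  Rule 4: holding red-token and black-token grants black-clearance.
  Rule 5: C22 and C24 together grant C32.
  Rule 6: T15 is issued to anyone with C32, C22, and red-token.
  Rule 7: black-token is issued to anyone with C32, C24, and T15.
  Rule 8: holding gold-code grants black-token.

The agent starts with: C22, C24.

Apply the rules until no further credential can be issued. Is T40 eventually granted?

T40 would need black-clearance and gold-code (Rule 1), but gold-code is never granted.

No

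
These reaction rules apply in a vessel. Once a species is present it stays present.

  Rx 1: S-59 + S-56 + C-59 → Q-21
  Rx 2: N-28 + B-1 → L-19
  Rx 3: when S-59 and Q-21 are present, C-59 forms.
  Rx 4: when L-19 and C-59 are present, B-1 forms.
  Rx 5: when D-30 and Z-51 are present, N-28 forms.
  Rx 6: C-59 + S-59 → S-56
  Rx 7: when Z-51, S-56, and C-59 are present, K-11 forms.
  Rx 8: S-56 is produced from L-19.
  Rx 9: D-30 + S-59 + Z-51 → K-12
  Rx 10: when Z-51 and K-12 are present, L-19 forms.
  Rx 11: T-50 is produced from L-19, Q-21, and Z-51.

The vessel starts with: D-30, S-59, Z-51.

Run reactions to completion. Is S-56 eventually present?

Yes

D-30, S-59, and Z-51 present → K-12 forms (Rx 9).
Z-51 and K-12 present → L-19 forms (Rx 10).
L-19 present → S-56 forms (Rx 8).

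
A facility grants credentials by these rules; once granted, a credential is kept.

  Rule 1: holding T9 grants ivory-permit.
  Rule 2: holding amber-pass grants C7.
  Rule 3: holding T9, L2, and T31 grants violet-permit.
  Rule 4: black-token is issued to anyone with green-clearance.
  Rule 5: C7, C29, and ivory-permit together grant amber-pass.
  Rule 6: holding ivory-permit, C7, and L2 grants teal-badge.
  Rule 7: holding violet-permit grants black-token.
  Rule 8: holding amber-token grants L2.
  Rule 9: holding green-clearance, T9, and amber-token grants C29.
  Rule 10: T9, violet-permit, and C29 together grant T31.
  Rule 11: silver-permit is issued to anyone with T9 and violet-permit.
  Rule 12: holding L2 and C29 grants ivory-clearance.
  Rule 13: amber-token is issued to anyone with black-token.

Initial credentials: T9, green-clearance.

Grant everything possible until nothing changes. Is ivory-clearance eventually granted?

Yes

Holding green-clearance grants black-token (Rule 4).
Holding black-token grants amber-token (Rule 13).
Holding green-clearance, T9, and amber-token grants C29 (Rule 9).
Holding amber-token grants L2 (Rule 8).
Holding L2 and C29 grants ivory-clearance (Rule 12).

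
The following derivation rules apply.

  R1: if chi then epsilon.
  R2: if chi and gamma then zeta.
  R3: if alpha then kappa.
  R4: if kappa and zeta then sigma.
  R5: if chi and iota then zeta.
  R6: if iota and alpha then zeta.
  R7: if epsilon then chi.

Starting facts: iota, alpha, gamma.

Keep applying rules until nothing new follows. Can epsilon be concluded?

epsilon would need chi (R1), but chi is never established.

No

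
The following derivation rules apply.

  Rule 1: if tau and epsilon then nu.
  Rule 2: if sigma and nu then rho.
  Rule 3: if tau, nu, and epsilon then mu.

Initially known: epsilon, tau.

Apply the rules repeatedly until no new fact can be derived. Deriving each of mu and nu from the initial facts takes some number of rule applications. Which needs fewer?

nu

nu: tau and epsilon hold, so nu follows (Rule 1). [1 rule application]
mu: From tau and epsilon, Rule 1 gives nu. From tau, nu, and epsilon, Rule 3 gives mu. [2 rule applications]
nu needs fewer.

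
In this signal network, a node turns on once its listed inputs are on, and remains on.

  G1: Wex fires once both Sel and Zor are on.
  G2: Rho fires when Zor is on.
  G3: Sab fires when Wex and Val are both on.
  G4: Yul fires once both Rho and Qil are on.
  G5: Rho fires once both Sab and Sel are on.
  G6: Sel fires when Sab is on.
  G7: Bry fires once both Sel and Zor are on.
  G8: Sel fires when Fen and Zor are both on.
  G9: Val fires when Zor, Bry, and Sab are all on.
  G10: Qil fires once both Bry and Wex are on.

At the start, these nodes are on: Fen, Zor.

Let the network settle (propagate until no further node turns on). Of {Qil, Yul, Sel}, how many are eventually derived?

3

Fen and Zor are on, so Sel fires (G8).
Zor is on, so Rho fires (G2).
G1: Sel and Zor on → Wex on.
G7: Sel and Zor on → Bry on.
G10: Bry and Wex on → Qil on.
G4: Rho and Qil on → Yul on.
Qil: reached.
Yul: reached.
Sel: reached.
All 3 are reached.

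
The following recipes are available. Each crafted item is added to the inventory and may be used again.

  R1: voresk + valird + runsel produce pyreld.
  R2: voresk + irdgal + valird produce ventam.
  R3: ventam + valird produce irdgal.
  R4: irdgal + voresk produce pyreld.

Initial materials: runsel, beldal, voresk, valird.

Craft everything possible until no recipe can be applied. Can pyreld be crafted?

Yes

Using R1, voresk, valird, and runsel make pyreld.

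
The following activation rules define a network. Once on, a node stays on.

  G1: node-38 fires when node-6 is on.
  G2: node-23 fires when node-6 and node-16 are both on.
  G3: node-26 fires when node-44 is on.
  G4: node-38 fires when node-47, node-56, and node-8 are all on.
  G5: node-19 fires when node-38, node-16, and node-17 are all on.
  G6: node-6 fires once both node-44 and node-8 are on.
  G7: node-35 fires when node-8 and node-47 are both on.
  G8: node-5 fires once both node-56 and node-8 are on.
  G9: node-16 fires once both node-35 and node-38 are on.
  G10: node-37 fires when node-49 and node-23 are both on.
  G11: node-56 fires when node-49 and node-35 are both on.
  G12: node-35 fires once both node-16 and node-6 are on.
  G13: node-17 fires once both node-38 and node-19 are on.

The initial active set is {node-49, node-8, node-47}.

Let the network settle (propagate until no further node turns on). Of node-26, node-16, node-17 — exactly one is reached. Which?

node-16

node-8 and node-47 are on, so node-35 fires (G7).
node-49 and node-35 are on, so node-56 fires (G11).
node-47, node-56, and node-8 are on, so node-38 fires (G4).
node-35 and node-38 are on, so node-16 fires (G9).
node-26 would need node-44 (G3), but node-44 never turns on. node-17 would need node-38 and node-19 (G13), but node-19 never turns on.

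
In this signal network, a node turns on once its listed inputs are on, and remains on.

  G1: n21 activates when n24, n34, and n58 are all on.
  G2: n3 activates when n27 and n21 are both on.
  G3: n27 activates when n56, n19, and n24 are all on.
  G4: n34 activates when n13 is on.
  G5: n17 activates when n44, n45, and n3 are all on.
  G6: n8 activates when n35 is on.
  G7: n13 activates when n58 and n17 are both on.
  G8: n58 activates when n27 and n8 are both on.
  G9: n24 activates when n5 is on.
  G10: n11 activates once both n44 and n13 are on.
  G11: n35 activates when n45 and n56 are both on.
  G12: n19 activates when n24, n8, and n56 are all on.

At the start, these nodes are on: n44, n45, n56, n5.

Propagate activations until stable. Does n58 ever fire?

G11: n45 and n56 on → n35 on.
n5 is on, so n24 activates (G9).
n35 is on, so n8 activates (G6).
G12: n24, n8, and n56 on → n19 on.
n56, n19, and n24 are on, so n27 activates (G3).
G8: n27 and n8 on → n58 on.

Yes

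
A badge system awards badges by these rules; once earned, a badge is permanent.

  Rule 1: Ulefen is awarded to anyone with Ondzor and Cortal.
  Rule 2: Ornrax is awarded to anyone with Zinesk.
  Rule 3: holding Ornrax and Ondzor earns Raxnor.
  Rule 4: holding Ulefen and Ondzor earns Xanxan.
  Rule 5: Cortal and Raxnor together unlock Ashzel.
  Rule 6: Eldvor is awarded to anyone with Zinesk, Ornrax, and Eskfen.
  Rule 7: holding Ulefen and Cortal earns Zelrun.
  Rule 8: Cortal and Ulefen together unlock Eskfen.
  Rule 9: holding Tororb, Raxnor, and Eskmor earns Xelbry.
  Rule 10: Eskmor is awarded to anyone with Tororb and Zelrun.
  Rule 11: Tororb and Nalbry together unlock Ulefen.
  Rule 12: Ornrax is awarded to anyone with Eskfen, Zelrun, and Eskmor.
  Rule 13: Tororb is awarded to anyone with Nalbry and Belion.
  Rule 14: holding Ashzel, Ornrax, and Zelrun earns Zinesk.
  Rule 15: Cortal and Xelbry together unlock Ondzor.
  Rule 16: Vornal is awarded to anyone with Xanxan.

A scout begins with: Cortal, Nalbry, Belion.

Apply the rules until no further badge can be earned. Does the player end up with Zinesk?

No

Zinesk would need Ashzel, Ornrax, and Zelrun (Rule 14), but Ashzel is never earned.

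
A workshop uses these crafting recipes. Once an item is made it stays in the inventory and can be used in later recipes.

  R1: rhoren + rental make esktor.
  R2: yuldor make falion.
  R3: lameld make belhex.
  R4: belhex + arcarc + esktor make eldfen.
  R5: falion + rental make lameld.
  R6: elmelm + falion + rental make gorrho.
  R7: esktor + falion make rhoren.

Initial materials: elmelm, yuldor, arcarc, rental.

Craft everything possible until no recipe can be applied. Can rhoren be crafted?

rhoren would need esktor and falion (R7), but esktor is never obtained.

No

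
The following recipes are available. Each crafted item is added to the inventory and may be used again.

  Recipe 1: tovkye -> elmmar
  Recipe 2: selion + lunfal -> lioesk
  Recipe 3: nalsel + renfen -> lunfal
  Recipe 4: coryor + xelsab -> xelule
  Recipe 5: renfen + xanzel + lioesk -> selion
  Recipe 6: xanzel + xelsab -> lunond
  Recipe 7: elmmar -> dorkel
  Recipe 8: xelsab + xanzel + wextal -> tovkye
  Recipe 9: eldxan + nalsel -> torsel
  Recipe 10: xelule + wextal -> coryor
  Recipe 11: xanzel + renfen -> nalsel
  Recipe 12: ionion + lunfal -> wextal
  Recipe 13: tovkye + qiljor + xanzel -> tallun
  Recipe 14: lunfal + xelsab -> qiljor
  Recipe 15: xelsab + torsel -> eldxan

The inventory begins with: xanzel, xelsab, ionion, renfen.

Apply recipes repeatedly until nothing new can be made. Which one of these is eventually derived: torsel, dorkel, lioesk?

xanzel + renfen -> nalsel (Recipe 11).
Using Recipe 3, nalsel and renfen make lunfal.
ionion + lunfal -> wextal (Recipe 12).
xelsab + xanzel + wextal -> tovkye (Recipe 8).
tovkye -> elmmar (Recipe 1).
Using Recipe 7, elmmar makes dorkel.
lioesk would need selion and lunfal (Recipe 2), but selion is never obtained. torsel would need eldxan and nalsel (Recipe 9), but eldxan is never obtained.

dorkel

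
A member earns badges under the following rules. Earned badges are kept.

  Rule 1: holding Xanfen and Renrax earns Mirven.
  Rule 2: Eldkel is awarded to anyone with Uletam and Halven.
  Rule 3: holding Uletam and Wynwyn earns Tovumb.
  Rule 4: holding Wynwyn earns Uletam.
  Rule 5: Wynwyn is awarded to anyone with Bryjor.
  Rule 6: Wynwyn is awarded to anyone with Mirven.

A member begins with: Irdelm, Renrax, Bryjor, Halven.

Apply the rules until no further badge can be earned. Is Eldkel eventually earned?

Yes

With Bryjor, Wynwyn is earned (Rule 5).
With Wynwyn, Uletam is earned (Rule 4).
With Uletam and Halven, Eldkel is earned (Rule 2).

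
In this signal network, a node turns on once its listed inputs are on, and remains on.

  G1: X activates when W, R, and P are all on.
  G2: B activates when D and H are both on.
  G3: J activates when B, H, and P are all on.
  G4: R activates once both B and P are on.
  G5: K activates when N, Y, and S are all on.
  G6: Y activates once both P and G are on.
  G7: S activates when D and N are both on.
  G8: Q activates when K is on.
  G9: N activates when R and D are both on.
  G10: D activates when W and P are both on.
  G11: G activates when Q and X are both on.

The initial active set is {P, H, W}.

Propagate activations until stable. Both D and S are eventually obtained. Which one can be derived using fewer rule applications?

D: W and P are on, so D activates (G10). [1 rule application]
S: G10: W and P on → D on. D and H are on, so B activates (G2). G4: B and P on → R on. R and D are on, so N activates (G9). G7: D and N on → S on. [5 rule applications]
D needs fewer.

D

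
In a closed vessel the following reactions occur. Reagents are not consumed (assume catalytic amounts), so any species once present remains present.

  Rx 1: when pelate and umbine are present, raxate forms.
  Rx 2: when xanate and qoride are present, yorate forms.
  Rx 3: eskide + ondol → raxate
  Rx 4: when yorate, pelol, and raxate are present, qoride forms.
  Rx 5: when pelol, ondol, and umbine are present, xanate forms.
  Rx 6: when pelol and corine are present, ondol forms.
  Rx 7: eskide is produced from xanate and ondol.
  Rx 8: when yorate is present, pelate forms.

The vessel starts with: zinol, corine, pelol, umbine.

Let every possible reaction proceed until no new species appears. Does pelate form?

pelate would need yorate (Rx 8), but yorate never forms.

No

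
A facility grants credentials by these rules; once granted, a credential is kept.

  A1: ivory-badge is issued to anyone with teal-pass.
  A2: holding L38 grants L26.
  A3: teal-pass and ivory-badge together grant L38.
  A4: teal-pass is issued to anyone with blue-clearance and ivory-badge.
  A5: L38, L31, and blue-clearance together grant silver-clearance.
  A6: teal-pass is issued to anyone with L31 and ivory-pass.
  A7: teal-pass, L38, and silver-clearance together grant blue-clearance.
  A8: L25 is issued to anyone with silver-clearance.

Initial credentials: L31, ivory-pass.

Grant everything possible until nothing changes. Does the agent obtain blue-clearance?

blue-clearance would need teal-pass, L38, and silver-clearance (A7), but silver-clearance is never granted.

No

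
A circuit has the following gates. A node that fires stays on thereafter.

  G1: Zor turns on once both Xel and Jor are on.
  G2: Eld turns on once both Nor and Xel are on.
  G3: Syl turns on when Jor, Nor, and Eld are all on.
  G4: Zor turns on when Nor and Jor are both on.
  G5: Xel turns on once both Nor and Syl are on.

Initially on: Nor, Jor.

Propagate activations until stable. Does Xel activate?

No

Xel would need Nor and Syl (G5), but Syl never turns on.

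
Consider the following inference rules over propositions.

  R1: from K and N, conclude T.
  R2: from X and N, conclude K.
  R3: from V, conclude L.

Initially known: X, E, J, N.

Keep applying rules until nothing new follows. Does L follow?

L would need V (R3), but V is never established.

No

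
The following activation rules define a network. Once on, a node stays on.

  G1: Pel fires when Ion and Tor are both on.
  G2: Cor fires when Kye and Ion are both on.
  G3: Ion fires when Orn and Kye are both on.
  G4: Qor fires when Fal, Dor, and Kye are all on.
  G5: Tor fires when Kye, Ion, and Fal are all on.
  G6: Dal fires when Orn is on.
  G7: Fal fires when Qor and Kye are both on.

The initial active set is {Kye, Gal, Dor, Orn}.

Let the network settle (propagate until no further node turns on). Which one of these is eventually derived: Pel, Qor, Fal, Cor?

G3: Orn and Kye on → Ion on.
Kye and Ion are on, so Cor fires (G2).
Fal would need Qor and Kye (G7), but Qor never turns on. Pel would need Ion and Tor (G1), but Tor never turns on. Qor would need Fal, Dor, and Kye (G4), but Fal never turns on.

Cor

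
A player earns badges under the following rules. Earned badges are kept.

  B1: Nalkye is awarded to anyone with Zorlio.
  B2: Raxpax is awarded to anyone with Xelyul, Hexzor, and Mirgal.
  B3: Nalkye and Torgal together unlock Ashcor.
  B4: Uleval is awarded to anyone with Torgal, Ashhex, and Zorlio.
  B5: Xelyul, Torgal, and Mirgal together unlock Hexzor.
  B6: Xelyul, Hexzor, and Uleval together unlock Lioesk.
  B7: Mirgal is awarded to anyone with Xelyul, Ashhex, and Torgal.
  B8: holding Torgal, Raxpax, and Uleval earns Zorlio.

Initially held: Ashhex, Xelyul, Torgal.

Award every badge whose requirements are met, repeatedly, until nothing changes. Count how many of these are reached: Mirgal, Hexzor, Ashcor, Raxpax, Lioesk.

With Xelyul, Ashhex, and Torgal, Mirgal is earned (B7).
With Xelyul, Torgal, and Mirgal, Hexzor is earned (B5).
With Xelyul, Hexzor, and Mirgal, Raxpax is earned (B2).
Mirgal: reached.
Hexzor: reached.
Ashcor would need Nalkye and Torgal (B3), but Nalkye is never earned.
Raxpax: reached.
Lioesk would need Xelyul, Hexzor, and Uleval (B6), but Uleval is never earned.
Reached: Mirgal, Hexzor, and Raxpax — 3 of the 5.

3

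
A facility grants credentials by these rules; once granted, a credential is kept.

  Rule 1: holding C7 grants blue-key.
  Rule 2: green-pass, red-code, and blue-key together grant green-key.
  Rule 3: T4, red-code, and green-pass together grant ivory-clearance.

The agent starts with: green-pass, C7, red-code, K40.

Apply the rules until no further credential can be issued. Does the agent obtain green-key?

Yes

Holding C7 grants blue-key (Rule 1).
Holding green-pass, red-code, and blue-key grants green-key (Rule 2).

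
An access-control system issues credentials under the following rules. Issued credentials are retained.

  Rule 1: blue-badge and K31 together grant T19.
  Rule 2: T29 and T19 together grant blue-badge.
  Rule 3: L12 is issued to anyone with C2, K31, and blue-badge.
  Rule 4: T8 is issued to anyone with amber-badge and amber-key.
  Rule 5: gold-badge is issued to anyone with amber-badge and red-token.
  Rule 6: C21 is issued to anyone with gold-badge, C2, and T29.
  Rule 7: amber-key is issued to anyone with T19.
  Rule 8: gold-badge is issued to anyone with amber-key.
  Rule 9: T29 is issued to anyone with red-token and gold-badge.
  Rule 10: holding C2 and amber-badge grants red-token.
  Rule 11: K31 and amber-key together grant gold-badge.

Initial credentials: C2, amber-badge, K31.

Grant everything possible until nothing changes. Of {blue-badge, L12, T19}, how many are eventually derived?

0

blue-badge would need T29 and T19 (Rule 2), but T19 is never granted.
L12 would need C2, K31, and blue-badge (Rule 3), but blue-badge is never granted.
T19 would need blue-badge and K31 (Rule 1), but blue-badge is never granted.
None of the 3 are reached.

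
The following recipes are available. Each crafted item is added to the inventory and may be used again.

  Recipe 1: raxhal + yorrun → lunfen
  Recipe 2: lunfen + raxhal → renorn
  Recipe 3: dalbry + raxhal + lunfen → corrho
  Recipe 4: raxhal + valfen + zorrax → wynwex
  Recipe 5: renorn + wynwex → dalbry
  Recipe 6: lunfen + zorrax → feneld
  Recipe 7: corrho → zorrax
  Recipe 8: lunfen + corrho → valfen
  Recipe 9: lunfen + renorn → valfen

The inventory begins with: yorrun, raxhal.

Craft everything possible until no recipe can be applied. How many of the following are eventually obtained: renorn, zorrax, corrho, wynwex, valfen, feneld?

Using Recipe 1, raxhal and yorrun make lunfen.
Using Recipe 2, lunfen and raxhal make renorn.
lunfen + renorn → valfen (Recipe 9).
renorn: reached.
zorrax would need corrho (Recipe 7), but corrho is never obtained.
corrho would need dalbry, raxhal, and lunfen (Recipe 3), but dalbry is never obtained.
wynwex would need raxhal, valfen, and zorrax (Recipe 4), but zorrax is never obtained.
valfen: reached.
feneld would need lunfen and zorrax (Recipe 6), but zorrax is never obtained.
Reached: renorn and valfen — 2 of the 6.

2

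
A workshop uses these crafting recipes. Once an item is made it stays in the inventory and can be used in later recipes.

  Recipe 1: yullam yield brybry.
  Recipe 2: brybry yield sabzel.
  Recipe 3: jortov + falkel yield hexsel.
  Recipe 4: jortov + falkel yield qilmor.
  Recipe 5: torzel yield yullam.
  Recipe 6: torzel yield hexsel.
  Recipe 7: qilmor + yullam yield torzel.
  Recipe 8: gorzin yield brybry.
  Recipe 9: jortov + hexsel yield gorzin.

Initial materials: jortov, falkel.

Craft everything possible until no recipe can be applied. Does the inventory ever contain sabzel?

Yes

Using Recipe 3, jortov and falkel make hexsel.
jortov + hexsel → gorzin (Recipe 9).
Using Recipe 8, gorzin makes brybry.
Using Recipe 2, brybry makes sabzel.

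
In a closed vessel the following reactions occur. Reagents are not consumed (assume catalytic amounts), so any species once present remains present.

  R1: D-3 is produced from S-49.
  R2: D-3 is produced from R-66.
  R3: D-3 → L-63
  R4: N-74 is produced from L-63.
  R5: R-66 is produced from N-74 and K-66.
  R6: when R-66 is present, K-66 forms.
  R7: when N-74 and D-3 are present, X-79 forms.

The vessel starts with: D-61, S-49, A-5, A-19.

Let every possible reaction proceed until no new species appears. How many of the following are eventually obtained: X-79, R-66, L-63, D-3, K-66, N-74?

S-49 present → D-3 forms (R1).
D-3 present → L-63 forms (R3).
L-63 present → N-74 forms (R4).
N-74 and D-3 present → X-79 forms (R7).
X-79: reached.
R-66 would need N-74 and K-66 (R5), but K-66 never forms.
L-63: reached.
D-3: reached.
K-66 would need R-66 (R6), but R-66 never forms.
N-74: reached.
Reached: X-79, L-63, D-3, and N-74 — 4 of the 6.

4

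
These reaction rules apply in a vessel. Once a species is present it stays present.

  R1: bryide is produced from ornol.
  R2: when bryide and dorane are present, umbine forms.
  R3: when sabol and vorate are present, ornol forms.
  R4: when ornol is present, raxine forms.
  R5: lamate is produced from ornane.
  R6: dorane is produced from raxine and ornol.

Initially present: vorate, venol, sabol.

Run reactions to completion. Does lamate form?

lamate would need ornane (R5), but ornane never forms.

No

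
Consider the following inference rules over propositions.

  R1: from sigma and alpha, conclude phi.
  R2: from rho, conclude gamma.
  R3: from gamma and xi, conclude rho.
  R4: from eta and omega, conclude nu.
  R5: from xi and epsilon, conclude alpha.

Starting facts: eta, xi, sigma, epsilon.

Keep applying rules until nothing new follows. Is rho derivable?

No

rho would need gamma and xi (R3), but gamma is never established.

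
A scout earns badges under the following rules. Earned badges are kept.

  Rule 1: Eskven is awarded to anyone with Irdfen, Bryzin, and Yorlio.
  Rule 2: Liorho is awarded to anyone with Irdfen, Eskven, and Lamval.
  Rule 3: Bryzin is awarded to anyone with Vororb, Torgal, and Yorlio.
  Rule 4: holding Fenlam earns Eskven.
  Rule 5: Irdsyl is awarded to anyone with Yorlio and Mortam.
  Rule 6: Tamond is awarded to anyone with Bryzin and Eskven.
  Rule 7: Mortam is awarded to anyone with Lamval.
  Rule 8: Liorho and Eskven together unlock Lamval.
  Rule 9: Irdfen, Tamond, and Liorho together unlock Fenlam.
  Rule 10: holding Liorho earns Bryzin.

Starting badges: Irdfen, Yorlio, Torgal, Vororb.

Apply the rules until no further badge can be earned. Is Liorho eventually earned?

No

Liorho would need Irdfen, Eskven, and Lamval (Rule 2), but Lamval is never earned.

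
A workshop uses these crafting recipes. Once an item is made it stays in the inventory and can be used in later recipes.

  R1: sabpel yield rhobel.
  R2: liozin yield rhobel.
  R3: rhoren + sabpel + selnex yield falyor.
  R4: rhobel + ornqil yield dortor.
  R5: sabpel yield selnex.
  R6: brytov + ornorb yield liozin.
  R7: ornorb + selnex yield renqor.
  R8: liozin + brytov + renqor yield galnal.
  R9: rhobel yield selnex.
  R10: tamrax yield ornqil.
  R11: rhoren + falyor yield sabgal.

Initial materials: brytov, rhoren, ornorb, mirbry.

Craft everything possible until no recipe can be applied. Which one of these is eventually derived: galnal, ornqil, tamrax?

galnal

Using R6, brytov and ornorb make liozin.
Using R2, liozin makes rhobel.
Using R9, rhobel makes selnex.
Using R7, ornorb and selnex make renqor.
Using R8, liozin, brytov, and renqor make galnal.
ornqil would need tamrax (R10), but tamrax is never obtained. No rule produces tamrax, and it is not given.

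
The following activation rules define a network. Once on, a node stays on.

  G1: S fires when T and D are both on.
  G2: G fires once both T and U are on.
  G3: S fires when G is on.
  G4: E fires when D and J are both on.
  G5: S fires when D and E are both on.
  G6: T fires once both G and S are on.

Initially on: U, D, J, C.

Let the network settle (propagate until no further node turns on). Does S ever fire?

Yes

G4: D and J on → E on.
D and E are on, so S fires (G5).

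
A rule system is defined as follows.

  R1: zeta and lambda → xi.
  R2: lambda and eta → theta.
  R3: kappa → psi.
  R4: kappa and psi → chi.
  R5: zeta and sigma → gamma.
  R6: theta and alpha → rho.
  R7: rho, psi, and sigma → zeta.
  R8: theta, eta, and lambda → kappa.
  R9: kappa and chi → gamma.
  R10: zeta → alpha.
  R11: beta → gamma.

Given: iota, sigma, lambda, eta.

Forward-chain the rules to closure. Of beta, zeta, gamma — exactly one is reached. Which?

gamma

From lambda and eta, R2 gives theta.
From theta, eta, and lambda, R8 gives kappa.
From kappa, R3 gives psi.
From kappa and psi, R4 gives chi.
kappa and chi hold, so gamma follows (R9).
zeta would need rho, psi, and sigma (R7), but rho is never established. No rule produces beta, and it is not given.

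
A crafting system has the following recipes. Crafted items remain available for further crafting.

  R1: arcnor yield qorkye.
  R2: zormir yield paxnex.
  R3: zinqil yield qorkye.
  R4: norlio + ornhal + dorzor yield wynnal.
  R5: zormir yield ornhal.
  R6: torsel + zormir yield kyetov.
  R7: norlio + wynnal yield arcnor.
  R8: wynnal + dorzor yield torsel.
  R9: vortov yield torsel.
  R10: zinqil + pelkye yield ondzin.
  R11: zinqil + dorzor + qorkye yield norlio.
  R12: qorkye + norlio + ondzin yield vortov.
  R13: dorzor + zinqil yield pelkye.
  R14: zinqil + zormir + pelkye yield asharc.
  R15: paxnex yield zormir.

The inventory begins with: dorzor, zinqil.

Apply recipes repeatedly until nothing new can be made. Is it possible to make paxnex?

No

paxnex would need zormir (R2), but zormir is never obtained.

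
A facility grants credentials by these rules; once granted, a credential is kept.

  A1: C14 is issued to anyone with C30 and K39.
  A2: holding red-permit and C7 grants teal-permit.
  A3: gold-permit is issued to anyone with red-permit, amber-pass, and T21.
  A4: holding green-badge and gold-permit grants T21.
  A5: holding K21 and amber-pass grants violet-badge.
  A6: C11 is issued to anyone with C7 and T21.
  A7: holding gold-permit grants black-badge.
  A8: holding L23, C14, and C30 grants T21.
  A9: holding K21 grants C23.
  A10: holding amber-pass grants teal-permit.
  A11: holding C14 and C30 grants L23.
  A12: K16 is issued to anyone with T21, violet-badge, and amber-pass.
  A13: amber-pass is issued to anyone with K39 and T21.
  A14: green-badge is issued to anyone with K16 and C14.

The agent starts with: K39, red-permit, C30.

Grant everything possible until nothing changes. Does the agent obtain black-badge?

Holding C30 and K39 grants C14 (A1).
Holding C14 and C30 grants L23 (A11).
Holding L23, C14, and C30 grants T21 (A8).
Holding K39 and T21 grants amber-pass (A13).
Holding red-permit, amber-pass, and T21 grants gold-permit (A3).
Holding gold-permit grants black-badge (A7).

Yes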